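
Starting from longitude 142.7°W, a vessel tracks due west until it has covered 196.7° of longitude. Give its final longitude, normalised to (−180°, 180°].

Start at -142.7°; shift −196.7° → -339.4°.
-339.4° lies outside (−180°, 180°]; add 360° → +20.6°.

20.6°E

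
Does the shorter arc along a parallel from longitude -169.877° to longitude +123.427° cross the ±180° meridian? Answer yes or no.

Yes

Naïve |123.427 − -169.877| = 293.304° > 180°, so the shorter arc goes the other way round — across 180°.
Signed shortest Δλ = ((123.427 − -169.877 + 180) mod 360) − 180 = -66.696°.
Going west by 66.696° from -169.877° passes through 180° before reaching +123.427°.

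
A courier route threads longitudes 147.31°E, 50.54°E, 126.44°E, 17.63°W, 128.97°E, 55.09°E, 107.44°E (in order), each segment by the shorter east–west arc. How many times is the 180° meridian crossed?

0

Leg 1: +147.31° → +50.54°, shortest Δλ = -96.77° (west) — does not cross 180°.
Leg 2: +50.54° → +126.44°, shortest Δλ = 75.9° (east) — does not cross 180°.
Leg 3: +126.44° → -17.63°, shortest Δλ = -144.07° (west) — does not cross 180°.
Leg 4: -17.63° → +128.97°, shortest Δλ = 146.6° (east) — does not cross 180°.
Leg 5: +128.97° → +55.09°, shortest Δλ = -73.88° (west) — does not cross 180°.
Leg 6: +55.09° → +107.44°, shortest Δλ = 52.35° (east) — does not cross 180°.
Total crossings: 0.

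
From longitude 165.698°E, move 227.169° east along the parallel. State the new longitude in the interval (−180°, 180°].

32.867°E

Start at +165.698°; shift +227.169° → +392.867°.
+392.867° lies outside (−180°, 180°]; subtract 360° → +32.867°.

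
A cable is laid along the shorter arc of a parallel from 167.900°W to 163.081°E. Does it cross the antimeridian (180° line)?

Yes

Naïve |163.081 − -167.900| = 330.981° > 180°, so the shorter arc goes the other way round — across 180°.
Signed shortest Δλ = ((163.081 − -167.900 + 180) mod 360) − 180 = -29.019°.
Going west by 29.019° from -167.900° passes through 180° before reaching +163.081°.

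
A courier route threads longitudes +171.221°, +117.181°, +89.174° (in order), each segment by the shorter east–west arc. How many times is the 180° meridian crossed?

0

Leg 1: +171.221° → +117.181°, shortest Δλ = -54.04° (west) — does not cross 180°.
Leg 2: +117.181° → +89.174°, shortest Δλ = -28.007° (west) — does not cross 180°.
Total crossings: 0.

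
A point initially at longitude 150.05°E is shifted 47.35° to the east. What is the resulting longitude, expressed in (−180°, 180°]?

162.60°W

Start at +150.05°; shift +47.35° → +197.40°.
+197.40° lies outside (−180°, 180°]; subtract 360° → -162.60°.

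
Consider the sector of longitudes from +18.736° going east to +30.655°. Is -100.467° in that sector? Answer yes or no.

No

Band width going east from +18.736° to +30.655°: ((30.655 − 18.736) mod 360) = 11.919°.
Offset of -100.467° east of the west edge: ((-100.467 − 18.736) mod 360) = 240.797°.
240.797° > 11.919° ⇒ outside.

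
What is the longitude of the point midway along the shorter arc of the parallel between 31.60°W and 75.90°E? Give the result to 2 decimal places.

22.15°E

Signed shortest Δλ from -31.60° to +75.90° is +107.50°.
Midpoint longitude = -31.60° + (+107.50°)/2 = -31.60° + 53.75° = +22.15°.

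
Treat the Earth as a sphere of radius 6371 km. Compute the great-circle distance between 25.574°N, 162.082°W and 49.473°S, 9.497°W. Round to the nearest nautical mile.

Δλ = -9.497 − -162.082 = 152.585°.
Δφ = -49.473 − 25.574 = -75.047°.
a = sin²(Δφ/2) + cos φ₁ · cos φ₂ · sin²(Δλ/2) = 0.924217.
c = 2·atan2(√a, √(1−a)) = 2.58382 rad → d = 6371·c ≈ 16461.49 km ≈ 8888.49 nmi.

8888 nmi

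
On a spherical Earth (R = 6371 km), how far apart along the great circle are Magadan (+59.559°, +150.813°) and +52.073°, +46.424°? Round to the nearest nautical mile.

3178 nmi

Δλ = 46.424 − 150.813 = -104.389°.
Δφ = 52.073 − 59.559 = -7.486°.
a = sin²(Δφ/2) + cos φ₁ · cos φ₂ · sin²(Δλ/2) = 0.198664.
c = 2·atan2(√a, √(1−a)) = 0.92395 rad → d = 6371·c ≈ 5886.49 km ≈ 3178.45 nmi.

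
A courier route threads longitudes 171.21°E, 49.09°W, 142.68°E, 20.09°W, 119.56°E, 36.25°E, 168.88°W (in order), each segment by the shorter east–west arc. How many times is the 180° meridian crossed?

3

Leg 1: +171.21° → -49.09°, shortest Δλ = 139.7° (east) — crosses 180°.
Leg 2: -49.09° → +142.68°, shortest Δλ = -168.23° (west) — crosses 180°.
Leg 3: +142.68° → -20.09°, shortest Δλ = -162.77° (west) — does not cross 180°.
Leg 4: -20.09° → +119.56°, shortest Δλ = 139.65° (east) — does not cross 180°.
Leg 5: +119.56° → +36.25°, shortest Δλ = -83.31° (west) — does not cross 180°.
Leg 6: +36.25° → -168.88°, shortest Δλ = 154.87° (east) — crosses 180°.
Total crossings: 3.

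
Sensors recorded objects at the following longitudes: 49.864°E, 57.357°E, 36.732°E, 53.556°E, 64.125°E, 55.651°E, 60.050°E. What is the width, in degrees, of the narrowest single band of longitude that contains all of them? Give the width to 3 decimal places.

Sort the longitudes: +36.732°, +49.864°, +53.556°, +55.651°, +57.357°, +60.050°, +64.125°.
Eastward gaps between consecutive values (wrapping around): 13.132°, 3.692°, 2.095°, 1.706°, 2.693°, 4.075°, 332.607°.
Largest gap = 332.607° ⇒ minimal covering band is its complement: 360° − 332.607° = 27.393°.
Band runs from +36.732° eastward to +64.125°.

27.393°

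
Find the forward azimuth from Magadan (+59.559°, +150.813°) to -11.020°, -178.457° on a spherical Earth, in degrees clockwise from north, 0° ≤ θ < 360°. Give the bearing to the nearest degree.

149°

Δλ = -178.457 − 150.813 = -329.270°; wrapped into (−180°, 180°]: 30.730°.
θ = atan2( sin Δλ · cos φ₂ , cos φ₁ · sin φ₂ − sin φ₁ · cos φ₂ · cos Δλ )
  = atan2(0.50157, -0.82427) = 148.679° → normalised to [0°, 360°): 148.679°.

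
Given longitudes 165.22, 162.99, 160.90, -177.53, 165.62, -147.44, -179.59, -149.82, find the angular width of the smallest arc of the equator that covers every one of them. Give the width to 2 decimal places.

51.66°

Sort the longitudes: -179.59°, -177.53°, -149.82°, -147.44°, +160.90°, +162.99°, +165.22°, +165.62°.
Eastward gaps between consecutive values (wrapping around): 2.06°, 27.71°, 2.38°, 308.34°, 2.09°, 2.23°, 0.40°, 14.79°.
Largest gap = 308.34° ⇒ minimal covering band is its complement: 360° − 308.34° = 51.66°.
Band runs from +160.90° eastward to -147.44°, crossing the antimeridian.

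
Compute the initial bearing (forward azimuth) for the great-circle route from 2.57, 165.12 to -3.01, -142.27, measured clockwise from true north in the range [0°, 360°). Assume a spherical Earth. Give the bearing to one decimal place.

95.7°

Δλ = -142.27 − 165.12 = -307.39°; wrapped into (−180°, 180°]: 52.61°.
θ = atan2( sin Δλ · cos φ₂ , cos φ₁ · sin φ₂ − sin φ₁ · cos φ₂ · cos Δλ )
  = atan2(0.79342, -0.07965) = 95.732° → normalised to [0°, 360°): 95.732°.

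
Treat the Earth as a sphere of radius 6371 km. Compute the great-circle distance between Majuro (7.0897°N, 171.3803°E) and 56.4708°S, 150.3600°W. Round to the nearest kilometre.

Δλ = -150.3600 − 171.3803 = -321.7403°; wrapped into (−180°, 180°]: 38.2597°.
Δφ = -56.4708 − 7.0897 = -63.5605°.
a = sin²(Δφ/2) + cos φ₁ · cos φ₂ · sin²(Δλ/2) = 0.336240.
c = 2·atan2(√a, √(1−a)) = 1.23712 rad → d = 6371·c ≈ 7881.69 km.

7882 km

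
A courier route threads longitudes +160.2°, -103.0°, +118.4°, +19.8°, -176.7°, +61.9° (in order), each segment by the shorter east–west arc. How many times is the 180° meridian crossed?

4

Leg 1: +160.2° → -103.0°, shortest Δλ = 96.8° (east) — crosses 180°.
Leg 2: -103.0° → +118.4°, shortest Δλ = -138.6° (west) — crosses 180°.
Leg 3: +118.4° → +19.8°, shortest Δλ = -98.6° (west) — does not cross 180°.
Leg 4: +19.8° → -176.7°, shortest Δλ = 163.5° (east) — crosses 180°.
Leg 5: -176.7° → +61.9°, shortest Δλ = -121.4° (west) — crosses 180°.
Total crossings: 4.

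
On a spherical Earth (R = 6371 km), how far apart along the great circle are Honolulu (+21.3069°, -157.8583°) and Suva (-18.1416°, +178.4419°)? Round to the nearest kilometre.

Δλ = 178.4419 − -157.8583 = 336.3002°; wrapped into (−180°, 180°]: -23.6998°.
Δφ = -18.1416 − 21.3069 = -39.4485°.
a = sin²(Δφ/2) + cos φ₁ · cos φ₂ · sin²(Δλ/2) = 0.151235.
c = 2·atan2(√a, √(1−a)) = 0.79885 rad → d = 6371·c ≈ 5089.48 km.

5089 km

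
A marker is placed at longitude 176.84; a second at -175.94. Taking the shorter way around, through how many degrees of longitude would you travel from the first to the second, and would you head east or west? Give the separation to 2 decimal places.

7.22° east

Raw difference: -175.94 − 176.84 = -352.78°.
Normalise into (−180°, 180°]: -352.78° + 360° = 7.22°.
Positive ⇒ the second point lies to the east; separation 7.22°.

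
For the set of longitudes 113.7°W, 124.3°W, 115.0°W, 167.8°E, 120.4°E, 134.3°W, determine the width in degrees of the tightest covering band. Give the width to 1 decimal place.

Sort the longitudes: -134.3°, -124.3°, -115.0°, -113.7°, +120.4°, +167.8°.
Eastward gaps between consecutive values (wrapping around): 10.0°, 9.3°, 1.3°, 234.1°, 47.4°, 57.9°.
Largest gap = 234.1° ⇒ minimal covering band is its complement: 360° − 234.1° = 125.9°.
Band runs from +120.4° eastward to -113.7°, crossing the antimeridian.

125.9°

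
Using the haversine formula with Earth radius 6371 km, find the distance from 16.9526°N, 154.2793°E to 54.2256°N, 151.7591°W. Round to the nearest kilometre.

Δλ = -151.7591 − 154.2793 = -306.0384°; wrapped into (−180°, 180°]: 53.9616°.
Δφ = 54.2256 − 16.9526 = 37.2730°.
a = sin²(Δφ/2) + cos φ₁ · cos φ₂ · sin²(Δλ/2) = 0.217223.
c = 2·atan2(√a, √(1−a)) = 0.96969 rad → d = 6371·c ≈ 6177.90 km.

6178 km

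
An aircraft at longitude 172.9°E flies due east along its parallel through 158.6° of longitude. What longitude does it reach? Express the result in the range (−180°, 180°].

28.5°W

Start at +172.9°; shift +158.6° → +331.5°.
+331.5° lies outside (−180°, 180°]; subtract 360° → -28.5°.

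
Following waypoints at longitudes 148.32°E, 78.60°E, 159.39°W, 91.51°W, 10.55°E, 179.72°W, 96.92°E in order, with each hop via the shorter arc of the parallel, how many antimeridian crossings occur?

3

Leg 1: +148.32° → +78.60°, shortest Δλ = -69.72° (west) — does not cross 180°.
Leg 2: +78.60° → -159.39°, shortest Δλ = 122.01° (east) — crosses 180°.
Leg 3: -159.39° → -91.51°, shortest Δλ = 67.88° (east) — does not cross 180°.
Leg 4: -91.51° → +10.55°, shortest Δλ = 102.06° (east) — does not cross 180°.
Leg 5: +10.55° → -179.72°, shortest Δλ = 169.73° (east) — crosses 180°.
Leg 6: -179.72° → +96.92°, shortest Δλ = -83.36° (west) — crosses 180°.
Total crossings: 3.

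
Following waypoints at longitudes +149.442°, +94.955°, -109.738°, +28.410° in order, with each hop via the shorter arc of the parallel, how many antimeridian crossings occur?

Leg 1: +149.442° → +94.955°, shortest Δλ = -54.487° (west) — does not cross 180°.
Leg 2: +94.955° → -109.738°, shortest Δλ = 155.307° (east) — crosses 180°.
Leg 3: -109.738° → +28.410°, shortest Δλ = 138.148° (east) — does not cross 180°.
Total crossings: 1.

1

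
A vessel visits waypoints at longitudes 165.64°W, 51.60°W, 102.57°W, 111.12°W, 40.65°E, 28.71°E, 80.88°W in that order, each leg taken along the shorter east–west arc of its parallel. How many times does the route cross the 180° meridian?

Leg 1: -165.64° → -51.60°, shortest Δλ = 114.04° (east) — does not cross 180°.
Leg 2: -51.60° → -102.57°, shortest Δλ = -50.97° (west) — does not cross 180°.
Leg 3: -102.57° → -111.12°, shortest Δλ = -8.55° (west) — does not cross 180°.
Leg 4: -111.12° → +40.65°, shortest Δλ = 151.77° (east) — does not cross 180°.
Leg 5: +40.65° → +28.71°, shortest Δλ = -11.94° (west) — does not cross 180°.
Leg 6: +28.71° → -80.88°, shortest Δλ = -109.59° (west) — does not cross 180°.
Total crossings: 0.

0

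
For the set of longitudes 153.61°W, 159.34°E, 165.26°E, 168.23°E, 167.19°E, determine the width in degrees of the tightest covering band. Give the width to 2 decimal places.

47.05°

Sort the longitudes: -153.61°, +159.34°, +165.26°, +167.19°, +168.23°.
Eastward gaps between consecutive values (wrapping around): 312.95°, 5.92°, 1.93°, 1.04°, 38.16°.
Largest gap = 312.95° ⇒ minimal covering band is its complement: 360° − 312.95° = 47.05°.
Band runs from +159.34° eastward to -153.61°, crossing the antimeridian.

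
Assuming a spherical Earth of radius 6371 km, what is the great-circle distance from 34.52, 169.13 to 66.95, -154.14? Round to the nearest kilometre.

Δλ = -154.14 − 169.13 = -323.27°; wrapped into (−180°, 180°]: 36.73°.
Δφ = 66.95 − 34.52 = 32.43°.
a = sin²(Δφ/2) + cos φ₁ · cos φ₂ · sin²(Δλ/2) = 0.110000.
c = 2·atan2(√a, √(1−a)) = 0.67613 rad → d = 6371·c ≈ 4307.63 km.

4308 km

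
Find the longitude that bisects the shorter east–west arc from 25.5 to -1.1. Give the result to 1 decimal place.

Signed shortest Δλ from +25.5° to -1.1° is -26.6°.
Midpoint longitude = +25.5° + (-26.6°)/2 = +25.5° − 13.3° = +12.2°.

+12.2°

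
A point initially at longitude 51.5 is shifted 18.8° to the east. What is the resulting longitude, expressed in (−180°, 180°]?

Start at +51.5°; shift +18.8° → +70.3°.
+70.3° already lies in (−180°, 180°].

+70.3°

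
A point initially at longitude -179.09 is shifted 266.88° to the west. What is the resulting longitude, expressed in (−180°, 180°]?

-85.97°

Start at -179.09°; shift −266.88° → -445.97°.
-445.97° lies outside (−180°, 180°]; add 360° → -85.97°.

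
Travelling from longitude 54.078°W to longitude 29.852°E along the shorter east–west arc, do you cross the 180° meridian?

Signed shortest Δλ = ((29.852 − -54.078 + 180) mod 360) − 180 = 83.93°.
Going east by 83.93° from -54.078° reaches +29.852° without touching 180°.

No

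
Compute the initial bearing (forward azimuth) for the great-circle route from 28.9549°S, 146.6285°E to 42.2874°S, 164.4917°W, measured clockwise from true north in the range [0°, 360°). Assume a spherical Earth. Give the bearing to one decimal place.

Δλ = -164.4917 − 146.6285 = -311.1202°; wrapped into (−180°, 180°]: 48.8798°.
θ = atan2( sin Δλ · cos φ₂ , cos φ₁ · sin φ₂ − sin φ₁ · cos φ₂ · cos Δλ )
  = atan2(0.55730, -0.35322) = 122.366° → normalised to [0°, 360°): 122.366°.

122.4°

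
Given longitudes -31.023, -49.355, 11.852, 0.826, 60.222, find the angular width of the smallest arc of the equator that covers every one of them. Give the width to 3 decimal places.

109.577°

Sort the longitudes: -49.355°, -31.023°, +0.826°, +11.852°, +60.222°.
Eastward gaps between consecutive values (wrapping around): 18.332°, 31.849°, 11.026°, 48.370°, 250.423°.
Largest gap = 250.423° ⇒ minimal covering band is its complement: 360° − 250.423° = 109.577°.
Band runs from -49.355° eastward to +60.222°.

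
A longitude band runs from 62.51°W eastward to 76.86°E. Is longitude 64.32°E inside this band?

Yes

Band width going east from -62.51° to +76.86°: ((76.86 − -62.51) mod 360) = 139.37°.
Offset of +64.32° east of the west edge: ((64.32 − -62.51) mod 360) = 126.83°.
126.83° ≤ 139.37° ⇒ inside.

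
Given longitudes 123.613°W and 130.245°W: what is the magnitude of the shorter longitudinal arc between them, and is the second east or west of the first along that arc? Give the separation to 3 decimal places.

6.632° west

Raw difference: -130.245 − -123.613 = -6.632°.
Normalise into (−180°, 180°]: -6.632° stays -6.632°.
Negative ⇒ the second point lies to the west; separation 6.632°.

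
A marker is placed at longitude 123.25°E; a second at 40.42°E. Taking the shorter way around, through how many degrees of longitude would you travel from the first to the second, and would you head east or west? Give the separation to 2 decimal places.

Raw difference: 40.42 − 123.25 = -82.83°.
Normalise into (−180°, 180°]: -82.83° stays -82.83°.
Negative ⇒ the second point lies to the west; separation 82.83°.

82.83° west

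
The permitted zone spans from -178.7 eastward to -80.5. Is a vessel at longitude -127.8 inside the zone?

Band width going east from -178.7° to -80.5°: ((-80.5 − -178.7) mod 360) = 98.2°.
Offset of -127.8° east of the west edge: ((-127.8 − -178.7) mod 360) = 50.9°.
50.9° ≤ 98.2° ⇒ inside.

Yes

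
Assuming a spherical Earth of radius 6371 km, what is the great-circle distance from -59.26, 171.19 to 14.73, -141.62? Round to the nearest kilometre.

Δλ = -141.62 − 171.19 = -312.81°; wrapped into (−180°, 180°]: 47.19°.
Δφ = 14.73 − -59.26 = 73.99°.
a = sin²(Δφ/2) + cos φ₁ · cos φ₂ · sin²(Δλ/2) = 0.441299.
c = 2·atan2(√a, √(1−a)) = 1.45312 rad → d = 6371·c ≈ 9257.85 km.

9258 km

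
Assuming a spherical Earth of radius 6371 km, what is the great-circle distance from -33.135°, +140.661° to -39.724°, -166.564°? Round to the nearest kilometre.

4710 km

Δλ = -166.564 − 140.661 = -307.225°; wrapped into (−180°, 180°]: 52.775°.
Δφ = -39.724 − -33.135 = -6.589°.
a = sin²(Δφ/2) + cos φ₁ · cos φ₂ · sin²(Δλ/2) = 0.130522.
c = 2·atan2(√a, √(1−a)) = 0.73928 rad → d = 6371·c ≈ 4709.92 km.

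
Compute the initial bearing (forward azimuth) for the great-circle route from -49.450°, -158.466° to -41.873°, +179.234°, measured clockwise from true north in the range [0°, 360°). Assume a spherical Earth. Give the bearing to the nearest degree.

288°

Δλ = 179.234 − -158.466 = 337.700°; wrapped into (−180°, 180°]: -22.300°.
θ = atan2( sin Δλ · cos φ₂ , cos φ₁ · sin φ₂ − sin φ₁ · cos φ₂ · cos Δλ )
  = atan2(-0.28255, 0.08954) = -72.416° → normalised to [0°, 360°): 287.584°.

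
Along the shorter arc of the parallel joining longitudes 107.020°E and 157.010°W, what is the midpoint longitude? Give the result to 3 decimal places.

155.005°E

Signed shortest Δλ from +107.020° to -157.010° is +95.970°.
Midpoint longitude = +107.020° + (+95.970°)/2 = +107.020° + 47.985° = +155.005°.
(The naïve average (+107.020 + -157.010)/2 = -24.995° is on the wrong side of the globe.)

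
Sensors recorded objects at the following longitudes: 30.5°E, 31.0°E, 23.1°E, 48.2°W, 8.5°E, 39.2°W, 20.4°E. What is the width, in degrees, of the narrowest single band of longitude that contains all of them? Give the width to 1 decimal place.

79.2°

Sort the longitudes: -48.2°, -39.2°, +8.5°, +20.4°, +23.1°, +30.5°, +31.0°.
Eastward gaps between consecutive values (wrapping around): 9.0°, 47.7°, 11.9°, 2.7°, 7.4°, 0.5°, 280.8°.
Largest gap = 280.8° ⇒ minimal covering band is its complement: 360° − 280.8° = 79.2°.
Band runs from -48.2° eastward to +31.0°.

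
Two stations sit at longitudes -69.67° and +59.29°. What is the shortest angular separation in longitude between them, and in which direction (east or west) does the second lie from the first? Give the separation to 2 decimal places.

Raw difference: 59.29 − -69.67 = 128.96°.
Normalise into (−180°, 180°]: 128.96° stays 128.96°.
Positive ⇒ the second point lies to the east; separation 128.96°.

128.96° east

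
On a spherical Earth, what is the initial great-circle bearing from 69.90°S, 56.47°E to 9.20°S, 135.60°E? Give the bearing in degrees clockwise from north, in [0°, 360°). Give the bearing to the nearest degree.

Δλ = 135.60 − 56.47 = 79.13°.
θ = atan2( sin Δλ · cos φ₂ , cos φ₁ · sin φ₂ − sin φ₁ · cos φ₂ · cos Δλ )
  = atan2(0.96942, 0.11987) = 82.951° → normalised to [0°, 360°): 82.951°.

83°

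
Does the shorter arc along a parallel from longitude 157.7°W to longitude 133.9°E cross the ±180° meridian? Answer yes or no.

Yes

Naïve |133.9 − -157.7| = 291.6° > 180°, so the shorter arc goes the other way round — across 180°.
Signed shortest Δλ = ((133.9 − -157.7 + 180) mod 360) − 180 = -68.4°.
Going west by 68.4° from -157.7° passes through 180° before reaching +133.9°.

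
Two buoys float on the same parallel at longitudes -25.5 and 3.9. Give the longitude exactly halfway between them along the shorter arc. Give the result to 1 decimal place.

Signed shortest Δλ from -25.5° to +3.9° is +29.4°.
Midpoint longitude = -25.5° + (+29.4°)/2 = -25.5° + 14.7° = -10.8°.

-10.8°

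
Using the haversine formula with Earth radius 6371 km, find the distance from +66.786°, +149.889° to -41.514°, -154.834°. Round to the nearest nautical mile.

6975 nmi

Δλ = -154.834 − 149.889 = -304.723°; wrapped into (−180°, 180°]: 55.277°.
Δφ = -41.514 − 66.786 = -108.300°.
a = sin²(Δφ/2) + cos φ₁ · cos φ₂ · sin²(Δλ/2) = 0.720511.
c = 2·atan2(√a, √(1−a)) = 2.02753 rad → d = 6371·c ≈ 12917.42 km ≈ 6974.85 nmi.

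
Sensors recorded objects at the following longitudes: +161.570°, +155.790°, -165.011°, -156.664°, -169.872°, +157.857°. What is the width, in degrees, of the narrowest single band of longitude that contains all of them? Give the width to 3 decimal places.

Sort the longitudes: -169.872°, -165.011°, -156.664°, +155.790°, +157.857°, +161.570°.
Eastward gaps between consecutive values (wrapping around): 4.861°, 8.347°, 312.454°, 2.067°, 3.713°, 28.558°.
Largest gap = 312.454° ⇒ minimal covering band is its complement: 360° − 312.454° = 47.546°.
Band runs from +155.790° eastward to -156.664°, crossing the antimeridian.

47.546°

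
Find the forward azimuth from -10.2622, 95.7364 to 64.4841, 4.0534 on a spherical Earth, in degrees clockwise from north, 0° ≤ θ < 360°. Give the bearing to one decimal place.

Δλ = 4.0534 − 95.7364 = -91.6830°.
θ = atan2( sin Δλ · cos φ₂ , cos φ₁ · sin φ₂ − sin φ₁ · cos φ₂ · cos Δλ )
  = atan2(-0.43058, 0.88577) = -25.924° → normalised to [0°, 360°): 334.076°.

334.1°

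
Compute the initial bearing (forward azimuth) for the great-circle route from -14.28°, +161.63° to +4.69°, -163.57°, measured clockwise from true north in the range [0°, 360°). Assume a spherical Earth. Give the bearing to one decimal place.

Δλ = -163.57 − 161.63 = -325.20°; wrapped into (−180°, 180°]: 34.80°.
θ = atan2( sin Δλ · cos φ₂ , cos φ₁ · sin φ₂ − sin φ₁ · cos φ₂ · cos Δλ )
  = atan2(0.56880, 0.28111) = 63.701° → normalised to [0°, 360°): 63.701°.

63.7°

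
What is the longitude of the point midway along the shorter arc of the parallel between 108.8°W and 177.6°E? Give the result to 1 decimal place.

Signed shortest Δλ from -108.8° to +177.6° is -73.6°.
Midpoint longitude = -108.8° + (-73.6°)/2 = -108.8° − 36.8° = -145.6°.
(The naïve average (-108.8 + +177.6)/2 = 34.4° is on the wrong side of the globe.)

145.6°W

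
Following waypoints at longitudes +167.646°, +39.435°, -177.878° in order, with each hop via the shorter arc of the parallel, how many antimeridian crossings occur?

Leg 1: +167.646° → +39.435°, shortest Δλ = -128.211° (west) — does not cross 180°.
Leg 2: +39.435° → -177.878°, shortest Δλ = 142.687° (east) — crosses 180°.
Total crossings: 1.

1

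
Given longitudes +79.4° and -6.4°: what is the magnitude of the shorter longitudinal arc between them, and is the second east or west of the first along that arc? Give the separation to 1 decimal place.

85.8° west

Raw difference: -6.4 − 79.4 = -85.8°.
Normalise into (−180°, 180°]: -85.8° stays -85.8°.
Negative ⇒ the second point lies to the west; separation 85.8°.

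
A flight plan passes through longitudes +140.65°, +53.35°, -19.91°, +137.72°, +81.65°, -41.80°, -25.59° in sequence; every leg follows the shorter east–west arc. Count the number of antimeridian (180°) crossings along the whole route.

Leg 1: +140.65° → +53.35°, shortest Δλ = -87.3° (west) — does not cross 180°.
Leg 2: +53.35° → -19.91°, shortest Δλ = -73.26° (west) — does not cross 180°.
Leg 3: -19.91° → +137.72°, shortest Δλ = 157.63° (east) — does not cross 180°.
Leg 4: +137.72° → +81.65°, shortest Δλ = -56.07° (west) — does not cross 180°.
Leg 5: +81.65° → -41.80°, shortest Δλ = -123.45° (west) — does not cross 180°.
Leg 6: -41.80° → -25.59°, shortest Δλ = 16.21° (east) — does not cross 180°.
Total crossings: 0.

0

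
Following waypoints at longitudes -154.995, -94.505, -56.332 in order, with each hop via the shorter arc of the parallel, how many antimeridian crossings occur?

Leg 1: -154.995° → -94.505°, shortest Δλ = 60.49° (east) — does not cross 180°.
Leg 2: -94.505° → -56.332°, shortest Δλ = 38.173° (east) — does not cross 180°.
Total crossings: 0.

0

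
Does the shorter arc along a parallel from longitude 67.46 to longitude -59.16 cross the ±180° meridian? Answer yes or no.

Signed shortest Δλ = ((-59.16 − 67.46 + 180) mod 360) − 180 = -126.62°.
Going west by 126.62° from +67.46° reaches -59.16° without touching 180°.

No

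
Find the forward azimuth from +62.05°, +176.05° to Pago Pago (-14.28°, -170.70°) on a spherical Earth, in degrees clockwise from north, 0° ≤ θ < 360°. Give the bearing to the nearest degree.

Δλ = -170.70 − 176.05 = -346.75°; wrapped into (−180°, 180°]: 13.25°.
θ = atan2( sin Δλ · cos φ₂ , cos φ₁ · sin φ₂ − sin φ₁ · cos φ₂ · cos Δλ )
  = atan2(0.22212, -0.94888) = 166.825° → normalised to [0°, 360°): 166.825°.

167°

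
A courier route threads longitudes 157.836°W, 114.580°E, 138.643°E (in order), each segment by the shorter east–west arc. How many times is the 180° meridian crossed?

Leg 1: -157.836° → +114.580°, shortest Δλ = -87.584° (west) — crosses 180°.
Leg 2: +114.580° → +138.643°, shortest Δλ = 24.063° (east) — does not cross 180°.
Total crossings: 1.

1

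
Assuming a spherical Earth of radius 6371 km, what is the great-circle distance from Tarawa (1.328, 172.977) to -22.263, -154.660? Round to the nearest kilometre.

4381 km

Δλ = -154.660 − 172.977 = -327.637°; wrapped into (−180°, 180°]: 32.363°.
Δφ = -22.263 − 1.328 = -23.591°.
a = sin²(Δφ/2) + cos φ₁ · cos φ₂ · sin²(Δλ/2) = 0.113642.
c = 2·atan2(√a, √(1−a)) = 0.68769 rad → d = 6371·c ≈ 4381.25 km.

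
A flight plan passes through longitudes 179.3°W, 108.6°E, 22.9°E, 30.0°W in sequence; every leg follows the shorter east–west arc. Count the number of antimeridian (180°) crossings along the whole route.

1

Leg 1: -179.3° → +108.6°, shortest Δλ = -72.1° (west) — crosses 180°.
Leg 2: +108.6° → +22.9°, shortest Δλ = -85.7° (west) — does not cross 180°.
Leg 3: +22.9° → -30.0°, shortest Δλ = -52.9° (west) — does not cross 180°.
Total crossings: 1.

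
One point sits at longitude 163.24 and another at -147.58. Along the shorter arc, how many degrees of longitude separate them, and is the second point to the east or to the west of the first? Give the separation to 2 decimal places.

49.18° east

Raw difference: -147.58 − 163.24 = -310.82°.
Normalise into (−180°, 180°]: -310.82° + 360° = 49.18°.
Positive ⇒ the second point lies to the east; separation 49.18°.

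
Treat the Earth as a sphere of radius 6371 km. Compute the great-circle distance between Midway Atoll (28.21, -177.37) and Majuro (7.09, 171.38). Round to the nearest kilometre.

Δλ = 171.38 − -177.37 = 348.75°; wrapped into (−180°, 180°]: -11.25°.
Δφ = 7.09 − 28.21 = -21.12°.
a = sin²(Δφ/2) + cos φ₁ · cos φ₂ · sin²(Δλ/2) = 0.041988.
c = 2·atan2(√a, √(1−a)) = 0.41274 rad → d = 6371·c ≈ 2629.57 km.

2630 km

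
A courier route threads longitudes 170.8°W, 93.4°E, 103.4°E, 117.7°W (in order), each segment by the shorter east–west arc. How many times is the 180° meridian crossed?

2

Leg 1: -170.8° → +93.4°, shortest Δλ = -95.8° (west) — crosses 180°.
Leg 2: +93.4° → +103.4°, shortest Δλ = 10.0° (east) — does not cross 180°.
Leg 3: +103.4° → -117.7°, shortest Δλ = 138.9° (east) — crosses 180°.
Total crossings: 2.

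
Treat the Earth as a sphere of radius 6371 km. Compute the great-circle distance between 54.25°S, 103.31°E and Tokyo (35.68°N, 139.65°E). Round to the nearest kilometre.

Δλ = 139.65 − 103.31 = 36.34°.
Δφ = 35.68 − -54.25 = 89.93°.
a = sin²(Δφ/2) + cos φ₁ · cos φ₂ · sin²(Δλ/2) = 0.545538.
c = 2·atan2(√a, √(1−a)) = 1.66200 rad → d = 6371·c ≈ 10588.60 km.

10589 km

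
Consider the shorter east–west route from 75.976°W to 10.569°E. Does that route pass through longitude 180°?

Signed shortest Δλ = ((10.569 − -75.976 + 180) mod 360) − 180 = 86.545°.
Going east by 86.545° from -75.976° reaches +10.569° without touching 180°.

No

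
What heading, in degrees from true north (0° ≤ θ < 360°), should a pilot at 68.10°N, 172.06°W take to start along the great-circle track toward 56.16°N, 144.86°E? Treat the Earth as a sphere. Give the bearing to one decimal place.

259.9°

Δλ = 144.86 − -172.06 = 316.92°; wrapped into (−180°, 180°]: -43.08°.
θ = atan2( sin Δλ · cos φ₂ , cos φ₁ · sin φ₂ − sin φ₁ · cos φ₂ · cos Δλ )
  = atan2(-0.38036, -0.06759) = -100.076° → normalised to [0°, 360°): 259.924°.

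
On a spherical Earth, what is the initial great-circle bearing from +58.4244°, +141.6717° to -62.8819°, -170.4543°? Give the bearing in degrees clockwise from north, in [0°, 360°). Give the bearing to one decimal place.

155.0°

Δλ = -170.4543 − 141.6717 = -312.1260°; wrapped into (−180°, 180°]: 47.8740°.
θ = atan2( sin Δλ · cos φ₂ , cos φ₁ · sin φ₂ − sin φ₁ · cos φ₂ · cos Δλ )
  = atan2(0.33807, -0.72655) = 155.047° → normalised to [0°, 360°): 155.047°.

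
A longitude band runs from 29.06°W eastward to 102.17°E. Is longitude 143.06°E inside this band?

No

Band width going east from -29.06° to +102.17°: ((102.17 − -29.06) mod 360) = 131.23°.
Offset of +143.06° east of the west edge: ((143.06 − -29.06) mod 360) = 172.12°.
172.12° > 131.23° ⇒ outside.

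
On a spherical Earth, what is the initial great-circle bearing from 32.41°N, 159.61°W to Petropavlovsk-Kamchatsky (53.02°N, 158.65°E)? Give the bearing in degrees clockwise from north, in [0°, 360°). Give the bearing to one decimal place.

Δλ = 158.65 − -159.61 = 318.26°; wrapped into (−180°, 180°]: -41.74°.
θ = atan2( sin Δλ · cos φ₂ , cos φ₁ · sin φ₂ − sin φ₁ · cos φ₂ · cos Δλ )
  = atan2(-0.40047, 0.43384) = -42.710° → normalised to [0°, 360°): 317.290°.

317.3°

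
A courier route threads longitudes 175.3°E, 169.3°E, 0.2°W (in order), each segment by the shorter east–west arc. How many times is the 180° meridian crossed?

Leg 1: +175.3° → +169.3°, shortest Δλ = -6.0° (west) — does not cross 180°.
Leg 2: +169.3° → -0.2°, shortest Δλ = -169.5° (west) — does not cross 180°.
Total crossings: 0.

0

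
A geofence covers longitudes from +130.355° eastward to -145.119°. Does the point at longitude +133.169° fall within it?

Band width going east from +130.355° to -145.119°: ((-145.119 − 130.355) mod 360) = 84.526°.
Offset of +133.169° east of the west edge: ((133.169 − 130.355) mod 360) = 2.814°.
2.814° ≤ 84.526° ⇒ inside.

Yes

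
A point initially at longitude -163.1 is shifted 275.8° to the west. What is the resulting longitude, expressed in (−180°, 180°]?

Start at -163.1°; shift −275.8° → -438.9°.
-438.9° lies outside (−180°, 180°]; add 360° → -78.9°.

-78.9°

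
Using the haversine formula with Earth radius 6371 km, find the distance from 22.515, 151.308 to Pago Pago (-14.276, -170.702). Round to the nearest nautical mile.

Δλ = -170.702 − 151.308 = -322.010°; wrapped into (−180°, 180°]: 37.990°.
Δφ = -14.276 − 22.515 = -36.791°.
a = sin²(Δφ/2) + cos φ₁ · cos φ₂ · sin²(Δλ/2) = 0.194431.
c = 2·atan2(√a, √(1−a)) = 0.91330 rad → d = 6371·c ≈ 5818.63 km ≈ 3141.81 nmi.

3142 nmi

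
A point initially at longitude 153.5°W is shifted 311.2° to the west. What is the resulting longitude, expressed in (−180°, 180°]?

104.7°W

Start at -153.5°; shift −311.2° → -464.7°.
-464.7° lies outside (−180°, 180°]; add 360° → -104.7°.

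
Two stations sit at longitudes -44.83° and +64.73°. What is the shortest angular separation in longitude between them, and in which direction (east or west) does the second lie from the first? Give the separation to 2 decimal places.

109.56° east

Raw difference: 64.73 − -44.83 = 109.56°.
Normalise into (−180°, 180°]: 109.56° stays 109.56°.
Positive ⇒ the second point lies to the east; separation 109.56°.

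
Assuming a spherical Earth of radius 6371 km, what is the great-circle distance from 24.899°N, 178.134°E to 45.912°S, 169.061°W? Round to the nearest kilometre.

7979 km

Δλ = -169.061 − 178.134 = -347.195°; wrapped into (−180°, 180°]: 12.805°.
Δφ = -45.912 − 24.899 = -70.811°.
a = sin²(Δφ/2) + cos φ₁ · cos φ₂ · sin²(Δλ/2) = 0.343505.
c = 2·atan2(√a, √(1−a)) = 1.25246 rad → d = 6371·c ≈ 7979.40 km.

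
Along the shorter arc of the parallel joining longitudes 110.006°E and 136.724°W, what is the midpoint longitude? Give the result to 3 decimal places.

166.641°E

Signed shortest Δλ from +110.006° to -136.724° is +113.270°.
Midpoint longitude = +110.006° + (+113.270°)/2 = +110.006° + 56.635° = +166.641°.
(The naïve average (+110.006 + -136.724)/2 = -13.359° is on the wrong side of the globe.)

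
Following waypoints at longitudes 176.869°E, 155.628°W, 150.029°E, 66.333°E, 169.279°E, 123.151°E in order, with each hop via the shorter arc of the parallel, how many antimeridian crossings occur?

2

Leg 1: +176.869° → -155.628°, shortest Δλ = 27.503° (east) — crosses 180°.
Leg 2: -155.628° → +150.029°, shortest Δλ = -54.343° (west) — crosses 180°.
Leg 3: +150.029° → +66.333°, shortest Δλ = -83.696° (west) — does not cross 180°.
Leg 4: +66.333° → +169.279°, shortest Δλ = 102.946° (east) — does not cross 180°.
Leg 5: +169.279° → +123.151°, shortest Δλ = -46.128° (west) — does not cross 180°.
Total crossings: 2.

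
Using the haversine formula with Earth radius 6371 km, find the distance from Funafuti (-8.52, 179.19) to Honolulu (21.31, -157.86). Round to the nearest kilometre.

Δλ = -157.86 − 179.19 = -337.05°; wrapped into (−180°, 180°]: 22.95°.
Δφ = 21.31 − -8.52 = 29.83°.
a = sin²(Δφ/2) + cos φ₁ · cos φ₂ · sin²(Δλ/2) = 0.102712.
c = 2·atan2(√a, √(1−a)) = 0.65249 rad → d = 6371·c ≈ 4156.99 km.

4157 km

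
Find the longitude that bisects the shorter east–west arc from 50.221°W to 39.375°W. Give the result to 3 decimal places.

Signed shortest Δλ from -50.221° to -39.375° is +10.846°.
Midpoint longitude = -50.221° + (+10.846°)/2 = -50.221° + 5.423° = -44.798°.

44.798°W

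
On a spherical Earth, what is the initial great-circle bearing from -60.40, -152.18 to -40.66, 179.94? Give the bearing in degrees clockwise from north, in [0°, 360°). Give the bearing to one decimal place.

306.4°

Δλ = 179.94 − -152.18 = 332.12°; wrapped into (−180°, 180°]: -27.88°.
θ = atan2( sin Δλ · cos φ₂ , cos φ₁ · sin φ₂ − sin φ₁ · cos φ₂ · cos Δλ )
  = atan2(-0.35473, 0.26119) = -53.635° → normalised to [0°, 360°): 306.365°.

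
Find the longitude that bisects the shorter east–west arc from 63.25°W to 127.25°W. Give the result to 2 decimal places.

Signed shortest Δλ from -63.25° to -127.25° is -64.00°.
Midpoint longitude = -63.25° + (-64.00°)/2 = -63.25° − 32.00° = -95.25°.

95.25°W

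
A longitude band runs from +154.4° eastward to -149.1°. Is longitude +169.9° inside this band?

Yes

Band width going east from +154.4° to -149.1°: ((-149.1 − 154.4) mod 360) = 56.5°.
Offset of +169.9° east of the west edge: ((169.9 − 154.4) mod 360) = 15.5°.
15.5° ≤ 56.5° ⇒ inside.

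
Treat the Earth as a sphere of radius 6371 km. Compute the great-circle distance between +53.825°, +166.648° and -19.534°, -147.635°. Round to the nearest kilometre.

9251 km

Δλ = -147.635 − 166.648 = -314.283°; wrapped into (−180°, 180°]: 45.717°.
Δφ = -19.534 − 53.825 = -73.359°.
a = sin²(Δφ/2) + cos φ₁ · cos φ₂ · sin²(Δλ/2) = 0.440755.
c = 2·atan2(√a, √(1−a)) = 1.45203 rad → d = 6371·c ≈ 9250.86 km.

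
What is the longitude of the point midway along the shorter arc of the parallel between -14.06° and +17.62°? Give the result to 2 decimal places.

Signed shortest Δλ from -14.06° to +17.62° is +31.68°.
Midpoint longitude = -14.06° + (+31.68°)/2 = -14.06° + 15.84° = +1.78°.

+1.78°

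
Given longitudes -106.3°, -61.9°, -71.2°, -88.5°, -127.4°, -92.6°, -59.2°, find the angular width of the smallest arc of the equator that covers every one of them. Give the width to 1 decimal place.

Sort the longitudes: -127.4°, -106.3°, -92.6°, -88.5°, -71.2°, -61.9°, -59.2°.
Eastward gaps between consecutive values (wrapping around): 21.1°, 13.7°, 4.1°, 17.3°, 9.3°, 2.7°, 291.8°.
Largest gap = 291.8° ⇒ minimal covering band is its complement: 360° − 291.8° = 68.2°.
Band runs from -127.4° eastward to -59.2°.

68.2°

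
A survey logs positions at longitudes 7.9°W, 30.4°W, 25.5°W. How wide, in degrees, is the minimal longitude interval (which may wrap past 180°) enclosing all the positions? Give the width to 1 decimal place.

Sort the longitudes: -30.4°, -25.5°, -7.9°.
Eastward gaps between consecutive values (wrapping around): 4.9°, 17.6°, 337.5°.
Largest gap = 337.5° ⇒ minimal covering band is its complement: 360° − 337.5° = 22.5°.
Band runs from -30.4° eastward to -7.9°.

22.5°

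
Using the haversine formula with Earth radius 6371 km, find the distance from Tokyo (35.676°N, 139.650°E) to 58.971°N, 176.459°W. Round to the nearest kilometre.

Δλ = -176.459 − 139.650 = -316.109°; wrapped into (−180°, 180°]: 43.891°.
Δφ = 58.971 − 35.676 = 23.295°.
a = sin²(Δφ/2) + cos φ₁ · cos φ₂ · sin²(Δλ/2) = 0.099244.
c = 2·atan2(√a, √(1−a)) = 0.64098 rad → d = 6371·c ≈ 4083.66 km.

4084 km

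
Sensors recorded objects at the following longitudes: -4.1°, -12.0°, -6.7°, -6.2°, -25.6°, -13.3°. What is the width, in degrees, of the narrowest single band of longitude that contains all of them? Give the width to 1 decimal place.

21.5°

Sort the longitudes: -25.6°, -13.3°, -12.0°, -6.7°, -6.2°, -4.1°.
Eastward gaps between consecutive values (wrapping around): 12.3°, 1.3°, 5.3°, 0.5°, 2.1°, 338.5°.
Largest gap = 338.5° ⇒ minimal covering band is its complement: 360° − 338.5° = 21.5°.
Band runs from -25.6° eastward to -4.1°.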